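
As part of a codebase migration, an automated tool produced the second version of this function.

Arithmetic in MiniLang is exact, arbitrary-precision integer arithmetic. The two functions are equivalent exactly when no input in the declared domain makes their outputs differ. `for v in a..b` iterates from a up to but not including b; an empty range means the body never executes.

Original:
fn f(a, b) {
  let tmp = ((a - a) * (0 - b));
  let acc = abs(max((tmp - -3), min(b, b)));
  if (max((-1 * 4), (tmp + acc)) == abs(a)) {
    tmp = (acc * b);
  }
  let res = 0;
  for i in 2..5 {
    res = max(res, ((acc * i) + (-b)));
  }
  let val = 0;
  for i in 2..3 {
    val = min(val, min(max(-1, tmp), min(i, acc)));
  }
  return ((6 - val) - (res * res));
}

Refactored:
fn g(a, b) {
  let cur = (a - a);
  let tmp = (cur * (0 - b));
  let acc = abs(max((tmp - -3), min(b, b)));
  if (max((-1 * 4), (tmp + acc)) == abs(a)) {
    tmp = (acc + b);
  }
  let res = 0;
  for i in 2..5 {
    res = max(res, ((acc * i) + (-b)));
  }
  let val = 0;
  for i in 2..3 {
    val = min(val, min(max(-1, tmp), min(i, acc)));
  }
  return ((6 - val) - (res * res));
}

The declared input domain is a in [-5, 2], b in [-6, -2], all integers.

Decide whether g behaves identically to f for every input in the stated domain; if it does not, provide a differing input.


Try a=-3, b=-3.
f: tmp becomes 0; next acc becomes 3; next (max((-1 * 4), (tmp + acc)) == abs(a)) evaluates to true; next tmp becomes -9; next res becomes 0; next at i=2:; next res becomes 9; next at i=3:; next res becomes 12; next at i=4:; next res becomes 15; next val becomes 0; next at i=2:; next val becomes -1; next final value -218
g: cur becomes 0; next tmp becomes 0; next acc becomes 3; next (max((-1 * 4), (tmp + acc)) == abs(a)) evaluates to true; next tmp becomes 0; next res becomes 0; next at i=2:; next res becomes 9; next at i=3:; next res becomes 12; next at i=4:; next res becomes 15; next val becomes 0; next at i=2:; next val becomes 0; next final value -219
-218 != -219, so the rewrite changes behavior.
verdict: not equivalent; witness: a=-3, b=-3


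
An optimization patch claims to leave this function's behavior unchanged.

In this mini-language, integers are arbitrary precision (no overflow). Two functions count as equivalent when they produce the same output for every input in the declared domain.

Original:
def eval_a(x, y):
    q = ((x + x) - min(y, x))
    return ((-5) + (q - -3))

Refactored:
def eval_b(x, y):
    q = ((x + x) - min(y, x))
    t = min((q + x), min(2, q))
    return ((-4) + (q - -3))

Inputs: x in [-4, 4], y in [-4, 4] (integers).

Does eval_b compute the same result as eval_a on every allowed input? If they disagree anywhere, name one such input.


These are not equivalent — on x=-4, y=-4 the outputs split (-6 vs -5).
eval_a: q=-4, then returns -6
eval_b: q=-4, then t=-8, then returns -5
verdict: not equivalent; witness: x=-4, y=-4


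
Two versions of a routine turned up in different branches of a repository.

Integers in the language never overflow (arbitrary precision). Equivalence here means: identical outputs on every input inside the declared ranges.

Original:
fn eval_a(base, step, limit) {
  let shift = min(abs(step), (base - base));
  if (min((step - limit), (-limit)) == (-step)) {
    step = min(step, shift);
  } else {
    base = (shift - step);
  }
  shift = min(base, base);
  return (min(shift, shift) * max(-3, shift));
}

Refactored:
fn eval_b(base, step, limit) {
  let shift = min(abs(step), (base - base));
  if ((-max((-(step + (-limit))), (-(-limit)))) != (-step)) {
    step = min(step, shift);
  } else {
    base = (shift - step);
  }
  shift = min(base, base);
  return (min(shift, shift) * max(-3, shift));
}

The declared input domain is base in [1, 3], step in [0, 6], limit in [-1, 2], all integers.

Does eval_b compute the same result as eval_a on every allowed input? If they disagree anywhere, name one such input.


There is a counterexample at base=1, step=0, limit=-1: 0 on one side, 1 on the other.
eval_a: shift becomes 0; next (min((step - limit), (-limit)) == (-step)) evaluates to false; next base becomes 0; next shift becomes 0; next final value 0
eval_b: shift becomes 0; next ((-max((-(step + (-limit))), (-(-limit)))) != (-step)) evaluates to true; next step becomes 0; next shift becomes 1; next final value 1
verdict: not equivalent; witness: base=1, step=0, limit=-1


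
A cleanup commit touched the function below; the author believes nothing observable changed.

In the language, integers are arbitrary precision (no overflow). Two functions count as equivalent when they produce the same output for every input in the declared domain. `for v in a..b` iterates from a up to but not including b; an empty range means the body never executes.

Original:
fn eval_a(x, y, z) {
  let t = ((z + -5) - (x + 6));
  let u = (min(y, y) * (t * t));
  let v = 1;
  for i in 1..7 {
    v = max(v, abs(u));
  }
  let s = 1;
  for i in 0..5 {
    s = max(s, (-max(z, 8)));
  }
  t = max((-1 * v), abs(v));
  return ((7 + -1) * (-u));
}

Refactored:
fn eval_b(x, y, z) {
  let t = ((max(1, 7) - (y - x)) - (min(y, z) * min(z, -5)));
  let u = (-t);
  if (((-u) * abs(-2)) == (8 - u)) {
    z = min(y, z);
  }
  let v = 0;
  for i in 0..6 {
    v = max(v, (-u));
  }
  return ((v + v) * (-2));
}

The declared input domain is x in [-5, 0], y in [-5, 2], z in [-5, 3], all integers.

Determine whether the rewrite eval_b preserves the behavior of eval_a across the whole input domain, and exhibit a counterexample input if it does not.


The rewrite breaks on x=-5, y=-5, z=-5, where the results are 3630 and 0.
eval_a: t = -11; u = -605; v = 1; [i=1]; v = 605; [i=2]; v = 605; [i=3]; v = 605; [i=4]; v = 605; [i=5]; v = 605; [i=6]; v = 605; s = 1; [i=0]; s = 1; [i=1]; s = 1; [i=2]; s = 1; [i=3]; s = 1; [i=4]; s = 1; t = 605; return 3630
eval_b: t = -18; u = 18; (((-u) * abs(-2)) == (8 - u)) -> false; v = 0; [i=0]; v = 0; [i=1]; v = 0; [i=2]; v = 0; [i=3]; v = 0; [i=4]; v = 0; [i=5]; v = 0; return 0
verdict: not equivalent; witness: x=-5, y=-5, z=-5


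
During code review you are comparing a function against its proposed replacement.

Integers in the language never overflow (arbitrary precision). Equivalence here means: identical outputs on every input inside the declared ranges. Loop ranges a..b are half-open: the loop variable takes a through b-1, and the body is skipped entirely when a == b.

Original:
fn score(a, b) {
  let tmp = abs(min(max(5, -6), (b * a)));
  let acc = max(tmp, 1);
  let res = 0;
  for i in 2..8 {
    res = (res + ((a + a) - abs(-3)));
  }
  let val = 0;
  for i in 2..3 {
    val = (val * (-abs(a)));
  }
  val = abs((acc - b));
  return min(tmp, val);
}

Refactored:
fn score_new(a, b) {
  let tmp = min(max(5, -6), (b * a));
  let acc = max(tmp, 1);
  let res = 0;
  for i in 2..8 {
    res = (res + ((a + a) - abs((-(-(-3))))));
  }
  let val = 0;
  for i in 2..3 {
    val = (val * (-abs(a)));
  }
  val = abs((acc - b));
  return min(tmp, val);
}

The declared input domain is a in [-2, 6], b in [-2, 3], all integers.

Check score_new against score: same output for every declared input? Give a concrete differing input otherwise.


These are not equivalent — on a=-2, b=1 the outputs split (1 vs -2).
score: tmp becomes 2; next acc becomes 2; next res becomes 0; next at i=2:; next res becomes -7; next at i=3:; next res becomes -14; next at i=4:; next res becomes -21; next at i=5:; next res becomes -28; next at i=6:; next res becomes -35; next at i=7:; next res becomes -42; next val becomes 0; next at i=2:; next val becomes 0; next val becomes 1; next final value 1
score_new: tmp becomes -2; next acc becomes 1; next res becomes 0; next at i=2:; next res becomes -7; next at i=3:; next res becomes -14; next at i=4:; next res becomes -21; next at i=5:; next res becomes -28; next at i=6:; next res becomes -35; next at i=7:; next res becomes -42; next val becomes 0; next at i=2:; next val becomes 0; next val becomes 0; next final value -2
verdict: not equivalent; witness: a=-2, b=1


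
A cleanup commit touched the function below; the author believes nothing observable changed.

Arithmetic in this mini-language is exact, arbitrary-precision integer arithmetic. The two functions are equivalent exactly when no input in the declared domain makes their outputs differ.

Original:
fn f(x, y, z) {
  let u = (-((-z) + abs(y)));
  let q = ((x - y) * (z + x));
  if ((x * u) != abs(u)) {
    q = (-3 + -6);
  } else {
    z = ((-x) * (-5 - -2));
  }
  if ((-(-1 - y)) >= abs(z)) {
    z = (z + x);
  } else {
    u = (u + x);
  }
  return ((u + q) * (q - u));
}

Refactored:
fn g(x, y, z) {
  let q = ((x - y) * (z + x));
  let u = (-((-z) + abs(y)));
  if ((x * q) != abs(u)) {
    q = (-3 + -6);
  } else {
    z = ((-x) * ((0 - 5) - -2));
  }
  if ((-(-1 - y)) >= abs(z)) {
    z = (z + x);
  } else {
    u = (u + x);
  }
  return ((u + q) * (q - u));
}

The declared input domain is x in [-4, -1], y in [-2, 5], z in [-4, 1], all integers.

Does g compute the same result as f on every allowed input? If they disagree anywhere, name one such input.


Not equivalent: x=-4, y=0, z=0 separates them (240 vs 81).
f: u=0, then q=16, then ((x * u) != abs(u)) is false, then z=-12, then ((-(-1 - y)) >= abs(z)) is false, then u=-4, then returns 240
g: q=16, then u=0, then ((x * q) != abs(u)) is true, then q=-9, then ((-(-1 - y)) >= abs(z)) is true, then z=-4, then returns 81
verdict: not equivalent; witness: x=-4, y=0, z=0


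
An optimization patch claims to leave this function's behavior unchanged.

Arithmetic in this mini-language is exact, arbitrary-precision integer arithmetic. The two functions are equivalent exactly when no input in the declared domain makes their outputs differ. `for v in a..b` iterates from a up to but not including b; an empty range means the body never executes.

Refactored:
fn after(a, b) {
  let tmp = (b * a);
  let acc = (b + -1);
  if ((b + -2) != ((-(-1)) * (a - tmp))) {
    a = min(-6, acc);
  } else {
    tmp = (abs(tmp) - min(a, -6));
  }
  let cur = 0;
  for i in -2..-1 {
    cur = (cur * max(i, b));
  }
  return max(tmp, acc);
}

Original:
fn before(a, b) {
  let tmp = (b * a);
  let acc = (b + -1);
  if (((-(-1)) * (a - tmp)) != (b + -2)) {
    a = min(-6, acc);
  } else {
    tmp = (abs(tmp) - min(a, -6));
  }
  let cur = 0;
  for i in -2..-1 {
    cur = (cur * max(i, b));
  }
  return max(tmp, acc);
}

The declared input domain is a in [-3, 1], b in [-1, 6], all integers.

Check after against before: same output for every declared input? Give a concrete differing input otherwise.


Changes here: same computation, different form; the full 40-point sweep finds no disagreement.
verdict: equivalent


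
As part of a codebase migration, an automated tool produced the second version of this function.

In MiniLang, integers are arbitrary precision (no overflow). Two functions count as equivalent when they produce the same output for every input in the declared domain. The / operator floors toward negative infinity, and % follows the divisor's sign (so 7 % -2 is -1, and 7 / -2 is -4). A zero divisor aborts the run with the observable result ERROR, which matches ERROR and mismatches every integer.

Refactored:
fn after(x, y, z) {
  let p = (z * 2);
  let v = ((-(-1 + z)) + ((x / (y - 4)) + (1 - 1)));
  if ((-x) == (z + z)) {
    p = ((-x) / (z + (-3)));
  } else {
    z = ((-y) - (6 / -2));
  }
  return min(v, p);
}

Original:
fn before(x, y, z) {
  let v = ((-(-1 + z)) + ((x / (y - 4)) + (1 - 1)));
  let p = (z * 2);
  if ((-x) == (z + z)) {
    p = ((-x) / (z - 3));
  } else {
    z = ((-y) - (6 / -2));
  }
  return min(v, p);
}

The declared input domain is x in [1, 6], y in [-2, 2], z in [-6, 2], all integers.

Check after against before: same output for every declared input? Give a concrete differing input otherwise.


Equivalent — the differences include arithmetic usage differs, yet no declared input distinguishes the two.
One worked example (x=3, y=0, z=-5) — before: v = 5; p = -10; ((-x) == (z + z)) -> false; z = 3; return -10; after: p = -10; v = 5; ((-x) == (z + z)) -> false; z = 3; return -10; agreement on -10.
Sweeping the whole domain (270 inputs) finds no disagreement.
verdict: equivalent


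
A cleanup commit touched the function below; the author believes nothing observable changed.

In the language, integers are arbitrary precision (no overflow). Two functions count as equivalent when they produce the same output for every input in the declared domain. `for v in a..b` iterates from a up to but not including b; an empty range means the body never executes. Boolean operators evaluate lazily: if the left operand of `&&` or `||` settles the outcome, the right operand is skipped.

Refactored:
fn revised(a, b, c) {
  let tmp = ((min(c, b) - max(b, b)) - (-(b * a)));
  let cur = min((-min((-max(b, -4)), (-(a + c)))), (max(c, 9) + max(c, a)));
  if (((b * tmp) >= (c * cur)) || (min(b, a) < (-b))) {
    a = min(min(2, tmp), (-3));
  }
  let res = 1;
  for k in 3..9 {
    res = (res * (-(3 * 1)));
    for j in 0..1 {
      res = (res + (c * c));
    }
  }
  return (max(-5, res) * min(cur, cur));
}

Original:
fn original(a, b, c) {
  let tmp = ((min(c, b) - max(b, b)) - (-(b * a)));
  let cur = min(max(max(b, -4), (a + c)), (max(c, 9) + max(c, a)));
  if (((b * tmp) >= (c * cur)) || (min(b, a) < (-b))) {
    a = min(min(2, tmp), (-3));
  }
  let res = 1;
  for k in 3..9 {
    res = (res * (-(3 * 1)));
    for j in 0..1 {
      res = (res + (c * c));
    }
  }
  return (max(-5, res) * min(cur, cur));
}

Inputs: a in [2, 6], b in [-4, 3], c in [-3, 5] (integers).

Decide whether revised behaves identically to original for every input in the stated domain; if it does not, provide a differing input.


Reading the diff, among the changes: min/max/abs usage differs.
Spot check at a=3, b=2, c=0 — original: tmp=4, then cur=3, then (((b * tmp) >= (c * cur)) || (min(b, a) < (-b))) is true, then a=-3, then res=1, then (k=3), then res=-3, then (j=0), then res=-3, then (k=4), then res=9, then (j=0), then res=9, then (k=5), then res=-27, then (j=0), then res=-27, then (k=6), then res=81, then (j=0), then res=81, then (k=7), then res=-243, then (j=0), then res=-243, then (k=8), then res=729, then (j=0), then res=729, then returns 2187. revised: tmp=4, then cur=3, then (((b * tmp) >= (c * cur)) || (min(b, a) < (-b))) is true, then a=-3, then res=1, then (k=3), then res=-3, then (j=0), then res=-3, then (k=4), then res=9, then (j=0), then res=9, then (k=5), then res=-27, then (j=0), then res=-27, then (k=6), then res=81, then (j=0), then res=81, then (k=7), then res=-243, then (j=0), then res=-243, then (k=8), then res=729, then (j=0), then res=729, then returns 2187. Both give 2187.
Checked all 360 inputs in the declared domain: the outputs agree on every one.
verdict: equivalent


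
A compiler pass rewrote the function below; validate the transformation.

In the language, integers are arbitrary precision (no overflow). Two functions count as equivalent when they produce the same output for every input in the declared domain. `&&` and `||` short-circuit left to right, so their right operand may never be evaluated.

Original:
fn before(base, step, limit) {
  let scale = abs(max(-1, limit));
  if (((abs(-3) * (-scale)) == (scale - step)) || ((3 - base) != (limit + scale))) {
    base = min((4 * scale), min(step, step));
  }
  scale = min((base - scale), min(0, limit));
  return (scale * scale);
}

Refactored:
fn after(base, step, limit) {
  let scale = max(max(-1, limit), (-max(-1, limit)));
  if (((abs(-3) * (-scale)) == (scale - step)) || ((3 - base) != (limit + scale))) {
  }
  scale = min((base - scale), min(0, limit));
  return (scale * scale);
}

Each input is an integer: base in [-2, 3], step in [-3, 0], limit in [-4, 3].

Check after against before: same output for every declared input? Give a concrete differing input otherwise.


Input base=-2, step=-3, limit=-3: 16 from before versus 9 from after.
verdict: not equivalent; witness: base=-2, step=-3, limit=-3


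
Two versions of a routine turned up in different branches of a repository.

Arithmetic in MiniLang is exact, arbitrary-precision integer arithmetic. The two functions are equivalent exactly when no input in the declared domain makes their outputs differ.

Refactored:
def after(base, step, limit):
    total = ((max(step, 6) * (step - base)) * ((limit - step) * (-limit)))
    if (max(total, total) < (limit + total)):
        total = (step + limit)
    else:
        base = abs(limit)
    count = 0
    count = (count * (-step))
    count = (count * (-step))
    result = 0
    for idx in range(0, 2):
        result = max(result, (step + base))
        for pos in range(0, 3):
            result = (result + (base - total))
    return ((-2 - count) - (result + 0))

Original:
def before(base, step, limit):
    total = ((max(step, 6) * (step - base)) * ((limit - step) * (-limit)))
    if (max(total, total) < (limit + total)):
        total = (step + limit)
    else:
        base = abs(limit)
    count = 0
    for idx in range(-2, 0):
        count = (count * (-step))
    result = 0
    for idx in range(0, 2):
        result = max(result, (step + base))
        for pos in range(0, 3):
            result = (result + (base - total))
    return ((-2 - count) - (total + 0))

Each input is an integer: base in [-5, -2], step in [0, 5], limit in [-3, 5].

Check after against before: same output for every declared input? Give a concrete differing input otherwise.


Input base=-5, step=0, limit=-3: 268 from before versus -1643 from after.
verdict: not equivalent; witness: base=-5, step=0, limit=-3


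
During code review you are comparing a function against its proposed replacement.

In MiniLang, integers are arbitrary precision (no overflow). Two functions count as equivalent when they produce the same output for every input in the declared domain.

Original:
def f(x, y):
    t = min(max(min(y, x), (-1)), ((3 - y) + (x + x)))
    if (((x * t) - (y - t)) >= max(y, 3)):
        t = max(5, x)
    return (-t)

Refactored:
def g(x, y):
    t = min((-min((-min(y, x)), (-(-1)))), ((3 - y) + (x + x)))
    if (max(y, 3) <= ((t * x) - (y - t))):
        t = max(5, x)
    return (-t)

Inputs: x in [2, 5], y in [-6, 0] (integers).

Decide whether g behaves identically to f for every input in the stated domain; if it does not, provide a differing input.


This is a faithful refactor — min/max/abs usage differs, plus comparison usage differs, but the computed results match everywhere.
Spot check at x=3, y=0 — f: t := 0 | (((x * t) - (y - t)) >= max(y, 3)): false | result 0. g: t := 0 | (max(y, 3) <= ((t * x) - (y - t))): false | result 0. Both give 0.
Checked all 28 inputs in the declared domain: the outputs agree on every one.
verdict: equivalent


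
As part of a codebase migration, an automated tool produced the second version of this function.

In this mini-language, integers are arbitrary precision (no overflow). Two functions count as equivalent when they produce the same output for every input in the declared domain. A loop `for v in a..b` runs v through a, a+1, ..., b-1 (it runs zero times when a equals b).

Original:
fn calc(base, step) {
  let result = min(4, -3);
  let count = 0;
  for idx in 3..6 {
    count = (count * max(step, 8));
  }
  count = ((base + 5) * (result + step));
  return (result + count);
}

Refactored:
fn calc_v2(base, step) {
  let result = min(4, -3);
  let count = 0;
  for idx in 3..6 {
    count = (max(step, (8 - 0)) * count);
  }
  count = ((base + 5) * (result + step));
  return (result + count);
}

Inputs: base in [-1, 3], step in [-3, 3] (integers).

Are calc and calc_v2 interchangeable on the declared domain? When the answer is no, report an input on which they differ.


Comparing the listings, the differences include: constant usage differs, and arithmetic usage differs.
One worked example (base=3, step=-3) — calc: result := -3 | count := 0 | iter idx=3: | count := 0 | iter idx=4: | count := 0 | iter idx=5: | count := 0 | count := -48 | result -51; calc_v2: result := -3 | count := 0 | iter idx=3: | count := 0 | iter idx=4: | count := 0 | iter idx=5: | count := 0 | count := -48 | result -51; agreement on -51.
Sweeping the whole domain (35 inputs) finds no disagreement.
verdict: equivalent


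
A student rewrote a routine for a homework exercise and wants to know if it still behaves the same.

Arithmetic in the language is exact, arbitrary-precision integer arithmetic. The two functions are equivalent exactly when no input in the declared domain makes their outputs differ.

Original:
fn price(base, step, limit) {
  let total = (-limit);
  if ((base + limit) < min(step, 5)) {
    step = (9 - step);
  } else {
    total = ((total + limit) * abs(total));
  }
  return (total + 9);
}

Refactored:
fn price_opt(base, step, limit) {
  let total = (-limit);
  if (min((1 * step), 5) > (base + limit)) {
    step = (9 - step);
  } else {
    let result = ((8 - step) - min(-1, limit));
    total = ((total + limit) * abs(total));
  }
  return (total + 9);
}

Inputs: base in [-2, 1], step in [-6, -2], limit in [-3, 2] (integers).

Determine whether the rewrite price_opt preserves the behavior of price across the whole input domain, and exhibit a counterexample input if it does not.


Although local variable names differ, plus statement counts differ, plus constant usage differs, plus min/max/abs usage differs, plus arithmetic usage differs, plus comparison usage differs, 120/120 inputs agree.
verdict: equivalent


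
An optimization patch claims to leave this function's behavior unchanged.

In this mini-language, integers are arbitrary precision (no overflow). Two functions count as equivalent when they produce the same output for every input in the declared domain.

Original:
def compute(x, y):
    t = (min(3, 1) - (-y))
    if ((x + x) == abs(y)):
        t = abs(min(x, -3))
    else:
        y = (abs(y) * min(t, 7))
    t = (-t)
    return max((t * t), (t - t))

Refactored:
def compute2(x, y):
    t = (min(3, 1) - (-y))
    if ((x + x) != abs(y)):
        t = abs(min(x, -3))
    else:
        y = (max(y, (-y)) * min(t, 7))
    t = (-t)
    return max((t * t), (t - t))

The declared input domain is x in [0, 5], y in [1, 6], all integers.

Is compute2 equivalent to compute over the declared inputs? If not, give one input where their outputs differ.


These are not equivalent — on x=0, y=1 the outputs split (4 vs 9).
compute: t becomes 2; next ((x + x) == abs(y)) evaluates to false; next y becomes 2; next t becomes -2; next final value 4
compute2: t becomes 2; next ((x + x) != abs(y)) evaluates to true; next t becomes 3; next t becomes -3; next final value 9
verdict: not equivalent; witness: x=0, y=1


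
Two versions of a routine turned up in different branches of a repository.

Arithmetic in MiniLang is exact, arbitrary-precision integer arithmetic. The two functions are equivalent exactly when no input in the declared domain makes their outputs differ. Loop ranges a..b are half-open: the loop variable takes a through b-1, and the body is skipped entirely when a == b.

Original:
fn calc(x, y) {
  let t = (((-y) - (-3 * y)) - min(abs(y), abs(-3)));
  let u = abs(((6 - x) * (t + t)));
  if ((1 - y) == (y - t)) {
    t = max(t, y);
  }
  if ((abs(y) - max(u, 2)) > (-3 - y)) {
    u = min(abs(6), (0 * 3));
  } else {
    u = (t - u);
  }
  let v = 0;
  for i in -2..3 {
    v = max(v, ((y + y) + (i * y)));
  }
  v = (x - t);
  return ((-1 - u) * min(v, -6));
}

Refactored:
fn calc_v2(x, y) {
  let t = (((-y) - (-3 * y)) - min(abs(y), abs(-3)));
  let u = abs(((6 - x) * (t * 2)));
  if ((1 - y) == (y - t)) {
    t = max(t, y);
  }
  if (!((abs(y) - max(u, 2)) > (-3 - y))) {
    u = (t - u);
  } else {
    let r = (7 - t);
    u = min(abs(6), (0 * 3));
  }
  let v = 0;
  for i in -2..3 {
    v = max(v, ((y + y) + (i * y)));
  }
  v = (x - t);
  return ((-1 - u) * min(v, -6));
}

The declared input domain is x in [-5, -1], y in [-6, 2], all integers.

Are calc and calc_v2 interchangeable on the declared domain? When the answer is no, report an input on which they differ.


Reading the diff, among the changes: statement counts differ; constant usage differs; arithmetic usage differs; boolean connective usage differs; local variable names differ.
As a probe, take x=-3, y=-3: calc runs t := -9 | u := 162 | ((1 - y) == (y - t)): false | ((abs(y) - max(u, 2)) > (-3 - y)): false | u := -171 | v := 0 | iter i=-2: | v := 0 | iter i=-1: | v := 0 | iter i=0: | v := 0 | iter i=1: | v := 0 | iter i=2: | v := 0 | v := 6 | result -1020; calc_v2 runs t := -9 | u := 162 | ((1 - y) == (y - t)): false | (!((abs(y) - max(u, 2)) > (-3 - y))): true | u := -171 | v := 0 | iter i=-2: | v := 0 | iter i=-1: | v := 0 | iter i=0: | v := 0 | iter i=1: | v := 0 | iter i=2: | v := 0 | v := 6 | result -1020; both end at -1020.
Across all 45 domain points the two functions coincide.
verdict: equivalent


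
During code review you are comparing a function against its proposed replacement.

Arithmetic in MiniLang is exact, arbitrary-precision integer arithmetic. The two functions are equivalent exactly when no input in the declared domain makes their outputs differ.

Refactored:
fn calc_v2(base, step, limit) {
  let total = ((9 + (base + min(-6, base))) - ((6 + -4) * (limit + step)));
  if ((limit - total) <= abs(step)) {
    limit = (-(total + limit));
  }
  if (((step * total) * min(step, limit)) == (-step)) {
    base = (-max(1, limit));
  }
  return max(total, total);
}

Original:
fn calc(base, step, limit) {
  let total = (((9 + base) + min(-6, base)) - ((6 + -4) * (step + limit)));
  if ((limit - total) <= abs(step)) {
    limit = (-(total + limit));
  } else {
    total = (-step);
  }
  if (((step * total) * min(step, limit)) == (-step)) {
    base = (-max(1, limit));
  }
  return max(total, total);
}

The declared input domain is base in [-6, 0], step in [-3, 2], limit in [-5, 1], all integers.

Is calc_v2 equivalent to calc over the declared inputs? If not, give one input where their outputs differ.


There is a counterexample at base=-6, step=-1, limit=1: 1 on one side, -3 on the other.
calc: total = -3; ((limit - total) <= abs(step)) -> false; total = 1; (((step * total) * min(step, limit)) == (-step)) -> true; base = -1; return 1
calc_v2: total = -3; ((limit - total) <= abs(step)) -> false; (((step * total) * min(step, limit)) == (-step)) -> false; return -3
verdict: not equivalent; witness: base=-6, step=-1, limit=1


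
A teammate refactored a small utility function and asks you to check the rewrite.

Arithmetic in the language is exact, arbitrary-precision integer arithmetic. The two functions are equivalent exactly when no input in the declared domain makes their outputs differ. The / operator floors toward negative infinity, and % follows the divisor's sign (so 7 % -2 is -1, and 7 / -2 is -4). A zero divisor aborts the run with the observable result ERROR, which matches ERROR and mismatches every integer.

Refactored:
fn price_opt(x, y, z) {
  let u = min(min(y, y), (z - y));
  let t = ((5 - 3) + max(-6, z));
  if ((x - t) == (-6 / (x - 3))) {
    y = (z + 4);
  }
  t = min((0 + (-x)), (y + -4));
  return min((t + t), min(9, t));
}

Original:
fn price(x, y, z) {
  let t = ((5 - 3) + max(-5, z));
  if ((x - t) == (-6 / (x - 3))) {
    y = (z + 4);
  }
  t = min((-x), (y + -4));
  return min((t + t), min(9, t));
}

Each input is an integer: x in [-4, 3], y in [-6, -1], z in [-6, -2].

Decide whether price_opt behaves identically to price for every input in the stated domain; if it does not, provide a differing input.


At x=-4, y=-6, z=-6: price gives -20, price_opt gives -12.
verdict: not equivalent; witness: x=-4, y=-6, z=-6


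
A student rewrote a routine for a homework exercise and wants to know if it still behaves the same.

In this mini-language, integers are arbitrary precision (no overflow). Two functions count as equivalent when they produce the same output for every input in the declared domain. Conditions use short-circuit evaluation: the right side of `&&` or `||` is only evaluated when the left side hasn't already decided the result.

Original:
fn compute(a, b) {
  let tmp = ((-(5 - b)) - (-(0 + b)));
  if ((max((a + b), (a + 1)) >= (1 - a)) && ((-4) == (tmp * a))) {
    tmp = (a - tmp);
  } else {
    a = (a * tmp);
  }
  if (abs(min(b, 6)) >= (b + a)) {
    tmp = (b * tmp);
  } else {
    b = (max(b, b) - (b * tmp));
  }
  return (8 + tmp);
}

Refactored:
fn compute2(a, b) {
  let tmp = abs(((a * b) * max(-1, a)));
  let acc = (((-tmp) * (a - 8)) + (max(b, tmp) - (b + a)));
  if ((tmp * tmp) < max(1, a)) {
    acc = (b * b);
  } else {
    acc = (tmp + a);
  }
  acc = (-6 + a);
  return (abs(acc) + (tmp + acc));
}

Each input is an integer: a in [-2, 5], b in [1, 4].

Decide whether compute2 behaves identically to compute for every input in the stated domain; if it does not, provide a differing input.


Consider the input a=-2, b=1.
compute: tmp = -3; ((max((a + b), (a + 1)) >= (1 - a)) && ((-4) == (tmp * a))) -> false; a = 6; (abs(min(b, 6)) >= (b + a)) -> false; b = 4; return 5
compute2: tmp = 2; acc = 23; ((tmp * tmp) < max(1, a)) -> false; acc = 0; acc = -8; return 2
5 against 2: the behavior changed.
verdict: not equivalent; witness: a=-2, b=1


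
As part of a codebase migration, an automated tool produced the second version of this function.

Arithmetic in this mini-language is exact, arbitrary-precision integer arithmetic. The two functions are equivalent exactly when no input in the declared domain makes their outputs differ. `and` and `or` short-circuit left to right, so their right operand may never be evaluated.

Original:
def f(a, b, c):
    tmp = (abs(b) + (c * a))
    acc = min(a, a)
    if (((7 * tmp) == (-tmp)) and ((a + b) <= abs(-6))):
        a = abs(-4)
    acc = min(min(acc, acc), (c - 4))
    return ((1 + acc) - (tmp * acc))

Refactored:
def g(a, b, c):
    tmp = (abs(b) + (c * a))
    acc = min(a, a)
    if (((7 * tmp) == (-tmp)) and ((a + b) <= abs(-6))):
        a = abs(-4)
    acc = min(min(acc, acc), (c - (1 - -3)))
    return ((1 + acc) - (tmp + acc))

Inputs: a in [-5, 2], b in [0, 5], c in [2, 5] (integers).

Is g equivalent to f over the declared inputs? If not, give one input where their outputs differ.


Run the pair on a=-5, b=0, c=2.
f: tmp becomes -10; next acc becomes -5; next (((7 * tmp) == (-tmp)) and ((a + b) <= abs(-6))) evaluates to false; next acc becomes -5; next final value -54
g: tmp becomes -10; next acc becomes -5; next (((7 * tmp) == (-tmp)) and ((a + b) <= abs(-6))) evaluates to false; next acc becomes -5; next final value 11
-54 and 11 differ, so these are not the same function on this domain.
verdict: not equivalent; witness: a=-5, b=0, c=2


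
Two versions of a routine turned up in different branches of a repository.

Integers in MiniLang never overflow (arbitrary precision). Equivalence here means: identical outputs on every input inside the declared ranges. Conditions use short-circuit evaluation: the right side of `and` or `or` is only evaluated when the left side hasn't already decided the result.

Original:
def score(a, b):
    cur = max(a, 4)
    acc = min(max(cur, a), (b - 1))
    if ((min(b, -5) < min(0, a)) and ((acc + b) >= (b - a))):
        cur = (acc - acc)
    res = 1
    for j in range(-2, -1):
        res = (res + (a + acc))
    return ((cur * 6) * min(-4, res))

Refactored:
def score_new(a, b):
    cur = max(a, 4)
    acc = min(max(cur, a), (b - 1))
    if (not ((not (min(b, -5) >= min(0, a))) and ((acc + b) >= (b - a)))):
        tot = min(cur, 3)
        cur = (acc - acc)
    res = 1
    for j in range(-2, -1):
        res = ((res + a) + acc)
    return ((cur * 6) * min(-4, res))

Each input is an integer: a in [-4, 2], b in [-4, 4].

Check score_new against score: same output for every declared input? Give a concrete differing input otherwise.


a=-4, b=-4 yields -192 from score but 0 from score_new.
verdict: not equivalent; witness: a=-4, b=-4


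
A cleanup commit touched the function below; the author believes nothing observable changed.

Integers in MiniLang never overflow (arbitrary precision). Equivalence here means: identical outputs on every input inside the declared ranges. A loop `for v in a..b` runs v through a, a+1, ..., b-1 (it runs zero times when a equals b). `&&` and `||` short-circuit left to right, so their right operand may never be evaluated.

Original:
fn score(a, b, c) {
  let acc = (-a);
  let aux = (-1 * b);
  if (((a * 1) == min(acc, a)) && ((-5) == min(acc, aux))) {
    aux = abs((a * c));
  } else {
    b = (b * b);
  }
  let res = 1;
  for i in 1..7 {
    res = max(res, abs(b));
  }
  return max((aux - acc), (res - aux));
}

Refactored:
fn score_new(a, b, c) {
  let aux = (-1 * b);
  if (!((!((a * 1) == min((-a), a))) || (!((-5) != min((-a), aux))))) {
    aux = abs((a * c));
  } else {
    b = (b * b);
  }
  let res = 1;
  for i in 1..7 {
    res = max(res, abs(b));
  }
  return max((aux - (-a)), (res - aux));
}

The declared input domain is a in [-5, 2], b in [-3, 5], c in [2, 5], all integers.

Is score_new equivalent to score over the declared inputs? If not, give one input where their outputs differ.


These are not equivalent — on a=-5, b=-3, c=2 the outputs split (6 vs 5).
score: acc becomes 5; next aux becomes 3; next (((a * 1) == min(acc, a)) && ((-5) == min(acc, aux))) evaluates to false; next b becomes 9; next res becomes 1; next at i=1:; next res becomes 9; next at i=2:; next res becomes 9; next at i=3:; next res becomes 9; next at i=4:; next res becomes 9; next at i=5:; next res becomes 9; next at i=6:; next res becomes 9; next final value 6
score_new: aux becomes 3; next (!((!((a * 1) == min((-a), a))) || (!((-5) != min((-a), aux))))) evaluates to true; next aux becomes 10; next res becomes 1; next at i=1:; next res becomes 3; next at i=2:; next res becomes 3; next at i=3:; next res becomes 3; next at i=4:; next res becomes 3; next at i=5:; next res becomes 3; next at i=6:; next res becomes 3; next final value 5
verdict: not equivalent; witness: a=-5, b=-3, c=2


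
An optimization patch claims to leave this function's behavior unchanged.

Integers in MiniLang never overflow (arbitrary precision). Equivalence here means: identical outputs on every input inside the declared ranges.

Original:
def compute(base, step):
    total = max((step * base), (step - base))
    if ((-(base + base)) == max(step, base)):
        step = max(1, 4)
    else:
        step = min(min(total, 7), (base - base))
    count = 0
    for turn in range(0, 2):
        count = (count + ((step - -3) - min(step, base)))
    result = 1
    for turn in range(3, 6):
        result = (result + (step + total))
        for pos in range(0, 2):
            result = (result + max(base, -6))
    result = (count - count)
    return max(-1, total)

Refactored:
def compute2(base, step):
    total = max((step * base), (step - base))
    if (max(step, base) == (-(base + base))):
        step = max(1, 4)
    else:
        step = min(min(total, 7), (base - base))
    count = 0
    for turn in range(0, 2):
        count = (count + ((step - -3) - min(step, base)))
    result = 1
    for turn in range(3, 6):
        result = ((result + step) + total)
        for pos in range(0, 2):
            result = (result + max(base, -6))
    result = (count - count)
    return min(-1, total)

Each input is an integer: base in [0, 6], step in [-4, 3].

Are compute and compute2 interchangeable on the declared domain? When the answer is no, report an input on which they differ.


Evaluate both at base=0, step=-4.
compute: total becomes 0; next ((-(base + base)) == max(step, base)) evaluates to true; next step becomes 4; next count becomes 0; next at turn=0:; next count becomes 7; next at turn=1:; next count becomes 14; next result becomes 1; next at turn=3:; next result becomes 5; next at pos=0:; next result becomes 5; next at pos=1:; next result becomes 5; next at turn=4:; next result becomes 9; next at pos=0:; next result becomes 9; next at pos=1:; next result becomes 9; next at turn=5:; next result becomes 13; next at pos=0:; next result becomes 13; next at pos=1:; next result becomes 13; next result becomes 0; next final value 0
compute2: total becomes 0; next (max(step, base) == (-(base + base))) evaluates to true; next step becomes 4; next count becomes 0; next at turn=0:; next count becomes 7; next at turn=1:; next count becomes 14; next result becomes 1; next at turn=3:; next result becomes 5; next at pos=0:; next result becomes 5; next at pos=1:; next result becomes 5; next at turn=4:; next result becomes 9; next at pos=0:; next result becomes 9; next at pos=1:; next result becomes 9; next at turn=5:; next result becomes 13; next at pos=0:; next result becomes 13; next at pos=1:; next result becomes 13; next result becomes 0; next final value -1
0 against -1: the behavior changed.
verdict: not equivalent; witness: base=0, step=-4


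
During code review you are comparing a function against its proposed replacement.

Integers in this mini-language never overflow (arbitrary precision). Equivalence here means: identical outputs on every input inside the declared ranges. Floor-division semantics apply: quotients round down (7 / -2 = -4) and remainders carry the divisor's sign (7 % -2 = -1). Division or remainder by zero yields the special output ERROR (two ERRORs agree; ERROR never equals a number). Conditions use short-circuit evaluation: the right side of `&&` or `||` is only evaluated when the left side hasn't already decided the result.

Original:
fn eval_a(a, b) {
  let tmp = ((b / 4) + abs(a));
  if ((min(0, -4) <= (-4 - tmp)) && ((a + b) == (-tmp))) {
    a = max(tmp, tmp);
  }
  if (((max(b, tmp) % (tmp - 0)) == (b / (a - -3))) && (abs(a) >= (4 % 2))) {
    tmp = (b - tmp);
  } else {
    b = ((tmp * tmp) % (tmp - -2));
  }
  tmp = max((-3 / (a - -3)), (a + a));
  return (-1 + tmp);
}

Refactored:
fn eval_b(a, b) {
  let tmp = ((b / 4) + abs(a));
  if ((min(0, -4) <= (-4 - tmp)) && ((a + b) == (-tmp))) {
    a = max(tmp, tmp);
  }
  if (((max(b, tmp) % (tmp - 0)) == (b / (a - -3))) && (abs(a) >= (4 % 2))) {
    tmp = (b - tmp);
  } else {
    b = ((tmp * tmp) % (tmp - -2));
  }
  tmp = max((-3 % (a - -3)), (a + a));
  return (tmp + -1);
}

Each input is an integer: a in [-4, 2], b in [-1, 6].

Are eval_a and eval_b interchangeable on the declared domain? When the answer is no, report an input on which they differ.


Evaluate both at a=-4, b=-1.
eval_a: tmp becomes 3; next ((min(0, -4) <= (-4 - tmp)) && ((a + b) == (-tmp))) evaluates to false; next (((max(b, tmp) % (tmp - 0)) == (b / (a - -3))) && (abs(a) >= (4 % 2))) evaluates to false; next b becomes 4; next tmp becomes 3; next final value 2
eval_b: tmp becomes 3; next ((min(0, -4) <= (-4 - tmp)) && ((a + b) == (-tmp))) evaluates to false; next (((max(b, tmp) % (tmp - 0)) == (b / (a - -3))) && (abs(a) >= (4 % 2))) evaluates to false; next b becomes 4; next tmp becomes 0; next final value -1
2 against -1: the behavior changed.
verdict: not equivalent; witness: a=-4, b=-1


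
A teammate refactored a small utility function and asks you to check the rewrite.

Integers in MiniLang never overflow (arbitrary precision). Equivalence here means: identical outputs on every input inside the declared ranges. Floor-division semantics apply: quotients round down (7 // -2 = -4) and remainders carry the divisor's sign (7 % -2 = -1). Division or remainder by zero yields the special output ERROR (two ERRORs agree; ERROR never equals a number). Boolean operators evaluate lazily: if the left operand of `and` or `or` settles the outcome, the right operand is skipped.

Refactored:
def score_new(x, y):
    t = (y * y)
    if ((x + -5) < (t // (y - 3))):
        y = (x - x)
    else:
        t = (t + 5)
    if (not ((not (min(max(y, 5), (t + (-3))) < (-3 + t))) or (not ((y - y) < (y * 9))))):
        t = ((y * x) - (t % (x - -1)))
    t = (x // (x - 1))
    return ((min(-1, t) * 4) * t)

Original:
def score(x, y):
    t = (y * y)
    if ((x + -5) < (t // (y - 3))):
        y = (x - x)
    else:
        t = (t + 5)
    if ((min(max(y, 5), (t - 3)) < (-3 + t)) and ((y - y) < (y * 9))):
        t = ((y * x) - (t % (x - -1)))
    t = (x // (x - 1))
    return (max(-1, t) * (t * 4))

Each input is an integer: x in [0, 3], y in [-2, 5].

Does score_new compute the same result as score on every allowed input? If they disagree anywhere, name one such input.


Not equivalent: x=2, y=-2 separates them (16 vs -8).
score: t=4, then ((x + -5) < (t // (y - 3))) is true, then y=0, then ((min(max(y, 5), (t - 3)) < (-3 + t)) and ((y - y) < (y * 9))) is false, then t=2, then returns 16
score_new: t=4, then ((x + -5) < (t // (y - 3))) is true, then y=0, then (not ((not (min(max(y, 5), (t + (-3))) < (-3 + t))) or (not ((y - y) < (y * 9))))) is false, then t=2, then returns -8
verdict: not equivalent; witness: x=2, y=-2
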